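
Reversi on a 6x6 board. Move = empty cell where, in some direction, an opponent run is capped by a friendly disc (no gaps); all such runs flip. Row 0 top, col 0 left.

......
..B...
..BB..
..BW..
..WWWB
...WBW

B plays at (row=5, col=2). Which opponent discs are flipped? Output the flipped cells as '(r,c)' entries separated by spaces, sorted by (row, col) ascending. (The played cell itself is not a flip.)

Answer: (4,2) (5,3)

Derivation:
Dir NW: first cell '.' (not opp) -> no flip
Dir N: opp run (4,2) capped by B -> flip
Dir NE: opp run (4,3), next='.' -> no flip
Dir W: first cell '.' (not opp) -> no flip
Dir E: opp run (5,3) capped by B -> flip
Dir SW: edge -> no flip
Dir S: edge -> no flip
Dir SE: edge -> no flip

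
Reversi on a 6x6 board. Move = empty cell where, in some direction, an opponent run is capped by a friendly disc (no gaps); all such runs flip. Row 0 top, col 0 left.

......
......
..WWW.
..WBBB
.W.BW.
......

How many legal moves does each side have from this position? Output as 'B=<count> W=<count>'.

-- B to move --
(1,1): flips 1 -> legal
(1,2): flips 1 -> legal
(1,3): flips 2 -> legal
(1,4): flips 1 -> legal
(1,5): flips 1 -> legal
(2,1): flips 1 -> legal
(2,5): no bracket -> illegal
(3,0): no bracket -> illegal
(3,1): flips 1 -> legal
(4,0): no bracket -> illegal
(4,2): no bracket -> illegal
(4,5): flips 1 -> legal
(5,0): no bracket -> illegal
(5,1): no bracket -> illegal
(5,2): no bracket -> illegal
(5,3): flips 1 -> legal
(5,4): flips 1 -> legal
(5,5): flips 1 -> legal
B mobility = 11
-- W to move --
(2,5): no bracket -> illegal
(4,2): flips 2 -> legal
(4,5): flips 1 -> legal
(5,2): no bracket -> illegal
(5,3): flips 2 -> legal
(5,4): flips 1 -> legal
W mobility = 4

Answer: B=11 W=4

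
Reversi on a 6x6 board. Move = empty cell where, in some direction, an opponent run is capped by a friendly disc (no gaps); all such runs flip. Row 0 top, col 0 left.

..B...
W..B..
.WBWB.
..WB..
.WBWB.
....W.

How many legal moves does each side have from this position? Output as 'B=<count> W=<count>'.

Answer: B=4 W=6

Derivation:
-- B to move --
(0,0): no bracket -> illegal
(0,1): no bracket -> illegal
(1,1): no bracket -> illegal
(1,2): no bracket -> illegal
(1,4): no bracket -> illegal
(2,0): flips 1 -> legal
(3,0): no bracket -> illegal
(3,1): flips 1 -> legal
(3,4): no bracket -> illegal
(4,0): flips 1 -> legal
(4,5): no bracket -> illegal
(5,0): no bracket -> illegal
(5,1): no bracket -> illegal
(5,2): no bracket -> illegal
(5,3): flips 1 -> legal
(5,5): no bracket -> illegal
B mobility = 4
-- W to move --
(0,1): no bracket -> illegal
(0,3): flips 1 -> legal
(0,4): no bracket -> illegal
(1,1): no bracket -> illegal
(1,2): flips 1 -> legal
(1,4): no bracket -> illegal
(1,5): no bracket -> illegal
(2,5): flips 1 -> legal
(3,1): no bracket -> illegal
(3,4): flips 2 -> legal
(3,5): no bracket -> illegal
(4,5): flips 1 -> legal
(5,1): no bracket -> illegal
(5,2): flips 1 -> legal
(5,3): no bracket -> illegal
(5,5): no bracket -> illegal
W mobility = 6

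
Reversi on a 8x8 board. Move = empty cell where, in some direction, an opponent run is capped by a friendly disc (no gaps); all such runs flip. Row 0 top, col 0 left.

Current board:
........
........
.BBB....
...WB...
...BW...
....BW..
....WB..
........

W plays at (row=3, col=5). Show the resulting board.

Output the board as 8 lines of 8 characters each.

Answer: ........
........
.BBB....
...WWW..
...BW...
....BW..
....WB..
........

Derivation:
Place W at (3,5); scan 8 dirs for brackets.
Dir NW: first cell '.' (not opp) -> no flip
Dir N: first cell '.' (not opp) -> no flip
Dir NE: first cell '.' (not opp) -> no flip
Dir W: opp run (3,4) capped by W -> flip
Dir E: first cell '.' (not opp) -> no flip
Dir SW: first cell 'W' (not opp) -> no flip
Dir S: first cell '.' (not opp) -> no flip
Dir SE: first cell '.' (not opp) -> no flip
All flips: (3,4)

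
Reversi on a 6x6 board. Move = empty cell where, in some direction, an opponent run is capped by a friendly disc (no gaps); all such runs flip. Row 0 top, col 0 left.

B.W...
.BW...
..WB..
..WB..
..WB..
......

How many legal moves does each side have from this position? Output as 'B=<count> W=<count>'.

-- B to move --
(0,1): flips 1 -> legal
(0,3): no bracket -> illegal
(1,3): flips 1 -> legal
(2,1): flips 2 -> legal
(3,1): flips 1 -> legal
(4,1): flips 2 -> legal
(5,1): flips 1 -> legal
(5,2): no bracket -> illegal
(5,3): no bracket -> illegal
B mobility = 6
-- W to move --
(0,1): no bracket -> illegal
(1,0): flips 1 -> legal
(1,3): no bracket -> illegal
(1,4): flips 1 -> legal
(2,0): flips 1 -> legal
(2,1): no bracket -> illegal
(2,4): flips 2 -> legal
(3,4): flips 2 -> legal
(4,4): flips 2 -> legal
(5,2): no bracket -> illegal
(5,3): no bracket -> illegal
(5,4): flips 1 -> legal
W mobility = 7

Answer: B=6 W=7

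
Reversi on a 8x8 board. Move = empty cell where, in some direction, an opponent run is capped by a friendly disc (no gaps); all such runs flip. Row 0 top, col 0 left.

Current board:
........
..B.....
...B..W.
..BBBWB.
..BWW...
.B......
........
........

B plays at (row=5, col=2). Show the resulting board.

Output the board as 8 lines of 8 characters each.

Place B at (5,2); scan 8 dirs for brackets.
Dir NW: first cell '.' (not opp) -> no flip
Dir N: first cell 'B' (not opp) -> no flip
Dir NE: opp run (4,3) capped by B -> flip
Dir W: first cell 'B' (not opp) -> no flip
Dir E: first cell '.' (not opp) -> no flip
Dir SW: first cell '.' (not opp) -> no flip
Dir S: first cell '.' (not opp) -> no flip
Dir SE: first cell '.' (not opp) -> no flip
All flips: (4,3)

Answer: ........
..B.....
...B..W.
..BBBWB.
..BBW...
.BB.....
........
........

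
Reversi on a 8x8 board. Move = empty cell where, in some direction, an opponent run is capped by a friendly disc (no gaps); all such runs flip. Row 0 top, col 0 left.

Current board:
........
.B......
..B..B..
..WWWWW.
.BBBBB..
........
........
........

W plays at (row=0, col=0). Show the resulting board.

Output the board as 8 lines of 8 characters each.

Place W at (0,0); scan 8 dirs for brackets.
Dir NW: edge -> no flip
Dir N: edge -> no flip
Dir NE: edge -> no flip
Dir W: edge -> no flip
Dir E: first cell '.' (not opp) -> no flip
Dir SW: edge -> no flip
Dir S: first cell '.' (not opp) -> no flip
Dir SE: opp run (1,1) (2,2) capped by W -> flip
All flips: (1,1) (2,2)

Answer: W.......
.W......
..W..B..
..WWWWW.
.BBBBB..
........
........
........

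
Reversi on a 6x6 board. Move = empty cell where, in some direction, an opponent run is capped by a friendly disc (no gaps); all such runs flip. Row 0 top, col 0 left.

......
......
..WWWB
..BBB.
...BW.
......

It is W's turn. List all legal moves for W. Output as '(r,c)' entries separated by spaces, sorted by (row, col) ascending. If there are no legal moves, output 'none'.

(1,4): no bracket -> illegal
(1,5): no bracket -> illegal
(2,1): no bracket -> illegal
(3,1): no bracket -> illegal
(3,5): no bracket -> illegal
(4,1): flips 1 -> legal
(4,2): flips 3 -> legal
(4,5): flips 1 -> legal
(5,2): no bracket -> illegal
(5,3): flips 2 -> legal
(5,4): no bracket -> illegal

Answer: (4,1) (4,2) (4,5) (5,3)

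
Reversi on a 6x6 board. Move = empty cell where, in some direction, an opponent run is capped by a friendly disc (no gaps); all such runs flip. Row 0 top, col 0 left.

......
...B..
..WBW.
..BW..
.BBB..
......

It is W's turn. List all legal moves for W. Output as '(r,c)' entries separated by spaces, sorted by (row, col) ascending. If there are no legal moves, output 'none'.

(0,2): flips 1 -> legal
(0,3): flips 2 -> legal
(0,4): flips 1 -> legal
(1,2): no bracket -> illegal
(1,4): no bracket -> illegal
(2,1): no bracket -> illegal
(3,0): no bracket -> illegal
(3,1): flips 1 -> legal
(3,4): no bracket -> illegal
(4,0): no bracket -> illegal
(4,4): no bracket -> illegal
(5,0): no bracket -> illegal
(5,1): flips 1 -> legal
(5,2): flips 2 -> legal
(5,3): flips 1 -> legal
(5,4): no bracket -> illegal

Answer: (0,2) (0,3) (0,4) (3,1) (5,1) (5,2) (5,3)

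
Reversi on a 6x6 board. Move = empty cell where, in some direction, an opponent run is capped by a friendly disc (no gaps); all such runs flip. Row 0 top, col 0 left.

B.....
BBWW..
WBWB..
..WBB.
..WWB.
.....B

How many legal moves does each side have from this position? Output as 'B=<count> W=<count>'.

-- B to move --
(0,1): flips 1 -> legal
(0,2): no bracket -> illegal
(0,3): flips 2 -> legal
(0,4): no bracket -> illegal
(1,4): flips 2 -> legal
(2,4): no bracket -> illegal
(3,0): flips 1 -> legal
(3,1): flips 1 -> legal
(4,1): flips 3 -> legal
(5,1): flips 1 -> legal
(5,2): flips 1 -> legal
(5,3): flips 1 -> legal
(5,4): flips 2 -> legal
B mobility = 10
-- W to move --
(0,1): no bracket -> illegal
(0,2): flips 1 -> legal
(1,4): flips 1 -> legal
(2,4): flips 2 -> legal
(2,5): flips 1 -> legal
(3,0): flips 1 -> legal
(3,1): no bracket -> illegal
(3,5): flips 2 -> legal
(4,5): flips 3 -> legal
(5,3): no bracket -> illegal
(5,4): no bracket -> illegal
W mobility = 7

Answer: B=10 W=7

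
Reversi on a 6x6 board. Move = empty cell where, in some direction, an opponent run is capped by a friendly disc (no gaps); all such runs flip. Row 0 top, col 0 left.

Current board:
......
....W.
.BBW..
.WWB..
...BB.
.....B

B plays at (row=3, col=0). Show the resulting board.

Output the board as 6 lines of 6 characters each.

Answer: ......
....W.
.BBW..
BBBB..
...BB.
.....B

Derivation:
Place B at (3,0); scan 8 dirs for brackets.
Dir NW: edge -> no flip
Dir N: first cell '.' (not opp) -> no flip
Dir NE: first cell 'B' (not opp) -> no flip
Dir W: edge -> no flip
Dir E: opp run (3,1) (3,2) capped by B -> flip
Dir SW: edge -> no flip
Dir S: first cell '.' (not opp) -> no flip
Dir SE: first cell '.' (not opp) -> no flip
All flips: (3,1) (3,2)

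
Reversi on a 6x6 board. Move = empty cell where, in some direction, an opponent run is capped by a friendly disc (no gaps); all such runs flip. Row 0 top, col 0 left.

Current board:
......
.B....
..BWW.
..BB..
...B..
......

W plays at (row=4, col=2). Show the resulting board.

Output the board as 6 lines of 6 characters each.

Place W at (4,2); scan 8 dirs for brackets.
Dir NW: first cell '.' (not opp) -> no flip
Dir N: opp run (3,2) (2,2), next='.' -> no flip
Dir NE: opp run (3,3) capped by W -> flip
Dir W: first cell '.' (not opp) -> no flip
Dir E: opp run (4,3), next='.' -> no flip
Dir SW: first cell '.' (not opp) -> no flip
Dir S: first cell '.' (not opp) -> no flip
Dir SE: first cell '.' (not opp) -> no flip
All flips: (3,3)

Answer: ......
.B....
..BWW.
..BW..
..WB..
......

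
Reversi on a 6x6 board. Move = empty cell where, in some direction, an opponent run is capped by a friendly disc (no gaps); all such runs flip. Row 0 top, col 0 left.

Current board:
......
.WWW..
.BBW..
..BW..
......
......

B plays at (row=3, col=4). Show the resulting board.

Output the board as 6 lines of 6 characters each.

Answer: ......
.WWW..
.BBW..
..BBB.
......
......

Derivation:
Place B at (3,4); scan 8 dirs for brackets.
Dir NW: opp run (2,3) (1,2), next='.' -> no flip
Dir N: first cell '.' (not opp) -> no flip
Dir NE: first cell '.' (not opp) -> no flip
Dir W: opp run (3,3) capped by B -> flip
Dir E: first cell '.' (not opp) -> no flip
Dir SW: first cell '.' (not opp) -> no flip
Dir S: first cell '.' (not opp) -> no flip
Dir SE: first cell '.' (not opp) -> no flip
All flips: (3,3)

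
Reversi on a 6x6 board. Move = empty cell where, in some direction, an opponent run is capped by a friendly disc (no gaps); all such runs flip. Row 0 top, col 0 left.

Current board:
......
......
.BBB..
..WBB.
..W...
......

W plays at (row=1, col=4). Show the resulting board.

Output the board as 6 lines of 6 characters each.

Answer: ......
....W.
.BBW..
..WBB.
..W...
......

Derivation:
Place W at (1,4); scan 8 dirs for brackets.
Dir NW: first cell '.' (not opp) -> no flip
Dir N: first cell '.' (not opp) -> no flip
Dir NE: first cell '.' (not opp) -> no flip
Dir W: first cell '.' (not opp) -> no flip
Dir E: first cell '.' (not opp) -> no flip
Dir SW: opp run (2,3) capped by W -> flip
Dir S: first cell '.' (not opp) -> no flip
Dir SE: first cell '.' (not opp) -> no flip
All flips: (2,3)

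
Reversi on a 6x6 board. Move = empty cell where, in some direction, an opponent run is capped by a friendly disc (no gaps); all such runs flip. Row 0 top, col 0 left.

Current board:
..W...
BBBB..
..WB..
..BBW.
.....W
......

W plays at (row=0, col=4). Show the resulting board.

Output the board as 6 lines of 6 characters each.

Place W at (0,4); scan 8 dirs for brackets.
Dir NW: edge -> no flip
Dir N: edge -> no flip
Dir NE: edge -> no flip
Dir W: first cell '.' (not opp) -> no flip
Dir E: first cell '.' (not opp) -> no flip
Dir SW: opp run (1,3) capped by W -> flip
Dir S: first cell '.' (not opp) -> no flip
Dir SE: first cell '.' (not opp) -> no flip
All flips: (1,3)

Answer: ..W.W.
BBBW..
..WB..
..BBW.
.....W
......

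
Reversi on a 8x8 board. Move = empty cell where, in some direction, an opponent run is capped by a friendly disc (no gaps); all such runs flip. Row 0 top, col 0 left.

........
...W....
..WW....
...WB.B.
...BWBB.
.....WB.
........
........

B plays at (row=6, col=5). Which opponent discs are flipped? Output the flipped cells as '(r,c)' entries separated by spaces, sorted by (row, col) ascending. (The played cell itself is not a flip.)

Answer: (5,5)

Derivation:
Dir NW: first cell '.' (not opp) -> no flip
Dir N: opp run (5,5) capped by B -> flip
Dir NE: first cell 'B' (not opp) -> no flip
Dir W: first cell '.' (not opp) -> no flip
Dir E: first cell '.' (not opp) -> no flip
Dir SW: first cell '.' (not opp) -> no flip
Dir S: first cell '.' (not opp) -> no flip
Dir SE: first cell '.' (not opp) -> no flip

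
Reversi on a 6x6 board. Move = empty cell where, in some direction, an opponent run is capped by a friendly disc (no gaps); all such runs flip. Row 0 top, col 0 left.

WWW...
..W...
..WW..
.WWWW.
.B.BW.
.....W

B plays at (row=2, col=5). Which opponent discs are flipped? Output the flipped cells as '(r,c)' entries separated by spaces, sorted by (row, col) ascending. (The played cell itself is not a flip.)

Answer: (3,4)

Derivation:
Dir NW: first cell '.' (not opp) -> no flip
Dir N: first cell '.' (not opp) -> no flip
Dir NE: edge -> no flip
Dir W: first cell '.' (not opp) -> no flip
Dir E: edge -> no flip
Dir SW: opp run (3,4) capped by B -> flip
Dir S: first cell '.' (not opp) -> no flip
Dir SE: edge -> no flip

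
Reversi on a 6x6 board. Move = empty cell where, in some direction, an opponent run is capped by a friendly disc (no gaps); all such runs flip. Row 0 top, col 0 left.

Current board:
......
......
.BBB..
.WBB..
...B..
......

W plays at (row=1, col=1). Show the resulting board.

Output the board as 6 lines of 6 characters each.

Answer: ......
.W....
.WBB..
.WBB..
...B..
......

Derivation:
Place W at (1,1); scan 8 dirs for brackets.
Dir NW: first cell '.' (not opp) -> no flip
Dir N: first cell '.' (not opp) -> no flip
Dir NE: first cell '.' (not opp) -> no flip
Dir W: first cell '.' (not opp) -> no flip
Dir E: first cell '.' (not opp) -> no flip
Dir SW: first cell '.' (not opp) -> no flip
Dir S: opp run (2,1) capped by W -> flip
Dir SE: opp run (2,2) (3,3), next='.' -> no flip
All flips: (2,1)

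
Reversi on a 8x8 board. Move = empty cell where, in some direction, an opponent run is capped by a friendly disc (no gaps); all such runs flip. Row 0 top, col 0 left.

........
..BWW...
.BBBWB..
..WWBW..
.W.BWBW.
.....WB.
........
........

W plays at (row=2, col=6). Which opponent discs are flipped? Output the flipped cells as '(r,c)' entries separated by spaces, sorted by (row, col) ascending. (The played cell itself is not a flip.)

Dir NW: first cell '.' (not opp) -> no flip
Dir N: first cell '.' (not opp) -> no flip
Dir NE: first cell '.' (not opp) -> no flip
Dir W: opp run (2,5) capped by W -> flip
Dir E: first cell '.' (not opp) -> no flip
Dir SW: first cell 'W' (not opp) -> no flip
Dir S: first cell '.' (not opp) -> no flip
Dir SE: first cell '.' (not opp) -> no flip

Answer: (2,5)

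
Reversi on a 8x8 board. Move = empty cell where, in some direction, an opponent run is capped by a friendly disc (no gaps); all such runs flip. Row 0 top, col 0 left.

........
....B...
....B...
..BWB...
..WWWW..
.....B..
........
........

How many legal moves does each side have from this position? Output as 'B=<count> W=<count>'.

Answer: B=6 W=10

Derivation:
-- B to move --
(2,2): flips 2 -> legal
(2,3): no bracket -> illegal
(3,1): no bracket -> illegal
(3,5): flips 1 -> legal
(3,6): no bracket -> illegal
(4,1): no bracket -> illegal
(4,6): no bracket -> illegal
(5,1): flips 2 -> legal
(5,2): flips 2 -> legal
(5,3): no bracket -> illegal
(5,4): flips 2 -> legal
(5,6): flips 1 -> legal
B mobility = 6
-- W to move --
(0,3): no bracket -> illegal
(0,4): flips 3 -> legal
(0,5): no bracket -> illegal
(1,3): no bracket -> illegal
(1,5): flips 1 -> legal
(2,1): flips 1 -> legal
(2,2): flips 1 -> legal
(2,3): flips 1 -> legal
(2,5): flips 1 -> legal
(3,1): flips 1 -> legal
(3,5): flips 1 -> legal
(4,1): no bracket -> illegal
(4,6): no bracket -> illegal
(5,4): no bracket -> illegal
(5,6): no bracket -> illegal
(6,4): no bracket -> illegal
(6,5): flips 1 -> legal
(6,6): flips 1 -> legal
W mobility = 10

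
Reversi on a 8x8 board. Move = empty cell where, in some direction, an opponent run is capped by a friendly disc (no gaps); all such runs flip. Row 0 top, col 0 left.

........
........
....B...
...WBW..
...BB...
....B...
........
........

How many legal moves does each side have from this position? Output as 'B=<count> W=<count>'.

Answer: B=7 W=4

Derivation:
-- B to move --
(2,2): flips 1 -> legal
(2,3): flips 1 -> legal
(2,5): no bracket -> illegal
(2,6): flips 1 -> legal
(3,2): flips 1 -> legal
(3,6): flips 1 -> legal
(4,2): flips 1 -> legal
(4,5): no bracket -> illegal
(4,6): flips 1 -> legal
B mobility = 7
-- W to move --
(1,3): flips 1 -> legal
(1,4): no bracket -> illegal
(1,5): flips 1 -> legal
(2,3): no bracket -> illegal
(2,5): no bracket -> illegal
(3,2): no bracket -> illegal
(4,2): no bracket -> illegal
(4,5): no bracket -> illegal
(5,2): no bracket -> illegal
(5,3): flips 2 -> legal
(5,5): flips 1 -> legal
(6,3): no bracket -> illegal
(6,4): no bracket -> illegal
(6,5): no bracket -> illegal
W mobility = 4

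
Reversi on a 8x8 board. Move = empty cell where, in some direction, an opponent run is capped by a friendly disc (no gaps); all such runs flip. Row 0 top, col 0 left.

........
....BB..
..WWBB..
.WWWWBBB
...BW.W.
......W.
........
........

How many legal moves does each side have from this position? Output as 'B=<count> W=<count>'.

-- B to move --
(1,1): no bracket -> illegal
(1,2): no bracket -> illegal
(1,3): flips 2 -> legal
(2,0): no bracket -> illegal
(2,1): flips 3 -> legal
(3,0): flips 4 -> legal
(4,0): no bracket -> illegal
(4,1): flips 2 -> legal
(4,2): flips 1 -> legal
(4,5): flips 1 -> legal
(4,7): no bracket -> illegal
(5,3): flips 1 -> legal
(5,4): flips 2 -> legal
(5,5): flips 1 -> legal
(5,7): flips 1 -> legal
(6,5): no bracket -> illegal
(6,6): flips 2 -> legal
(6,7): no bracket -> illegal
B mobility = 11
-- W to move --
(0,3): no bracket -> illegal
(0,4): flips 2 -> legal
(0,5): flips 1 -> legal
(0,6): flips 2 -> legal
(1,3): flips 2 -> legal
(1,6): flips 1 -> legal
(2,6): flips 4 -> legal
(2,7): no bracket -> illegal
(4,2): flips 1 -> legal
(4,5): no bracket -> illegal
(4,7): no bracket -> illegal
(5,2): flips 1 -> legal
(5,3): flips 1 -> legal
(5,4): flips 1 -> legal
W mobility = 10

Answer: B=11 W=10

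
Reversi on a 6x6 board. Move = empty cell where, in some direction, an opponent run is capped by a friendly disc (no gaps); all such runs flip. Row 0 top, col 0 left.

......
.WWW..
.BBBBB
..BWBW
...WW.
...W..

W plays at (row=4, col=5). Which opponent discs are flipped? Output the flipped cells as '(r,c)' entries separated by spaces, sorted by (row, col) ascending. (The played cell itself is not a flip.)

Dir NW: opp run (3,4) (2,3) capped by W -> flip
Dir N: first cell 'W' (not opp) -> no flip
Dir NE: edge -> no flip
Dir W: first cell 'W' (not opp) -> no flip
Dir E: edge -> no flip
Dir SW: first cell '.' (not opp) -> no flip
Dir S: first cell '.' (not opp) -> no flip
Dir SE: edge -> no flip

Answer: (2,3) (3,4)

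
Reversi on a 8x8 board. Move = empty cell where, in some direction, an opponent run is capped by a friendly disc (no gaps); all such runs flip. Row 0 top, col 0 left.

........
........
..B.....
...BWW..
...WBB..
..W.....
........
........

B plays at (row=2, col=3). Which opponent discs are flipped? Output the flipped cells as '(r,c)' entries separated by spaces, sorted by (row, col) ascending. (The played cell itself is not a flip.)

Answer: (3,4)

Derivation:
Dir NW: first cell '.' (not opp) -> no flip
Dir N: first cell '.' (not opp) -> no flip
Dir NE: first cell '.' (not opp) -> no flip
Dir W: first cell 'B' (not opp) -> no flip
Dir E: first cell '.' (not opp) -> no flip
Dir SW: first cell '.' (not opp) -> no flip
Dir S: first cell 'B' (not opp) -> no flip
Dir SE: opp run (3,4) capped by B -> flip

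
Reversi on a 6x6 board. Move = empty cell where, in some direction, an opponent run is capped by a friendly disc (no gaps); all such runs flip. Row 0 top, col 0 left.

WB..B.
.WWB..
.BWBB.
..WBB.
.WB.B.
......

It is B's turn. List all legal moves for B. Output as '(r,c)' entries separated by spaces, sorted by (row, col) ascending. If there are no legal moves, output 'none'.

(0,2): flips 3 -> legal
(0,3): flips 1 -> legal
(1,0): flips 2 -> legal
(2,0): no bracket -> illegal
(3,0): no bracket -> illegal
(3,1): flips 2 -> legal
(4,0): flips 1 -> legal
(4,3): flips 1 -> legal
(5,0): flips 2 -> legal
(5,1): no bracket -> illegal
(5,2): no bracket -> illegal

Answer: (0,2) (0,3) (1,0) (3,1) (4,0) (4,3) (5,0)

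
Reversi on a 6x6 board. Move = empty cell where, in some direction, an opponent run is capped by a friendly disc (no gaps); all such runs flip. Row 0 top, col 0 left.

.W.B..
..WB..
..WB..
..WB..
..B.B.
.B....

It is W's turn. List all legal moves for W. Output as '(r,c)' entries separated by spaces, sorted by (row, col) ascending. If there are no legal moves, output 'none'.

(0,2): no bracket -> illegal
(0,4): flips 1 -> legal
(1,4): flips 2 -> legal
(2,4): flips 1 -> legal
(3,1): no bracket -> illegal
(3,4): flips 2 -> legal
(3,5): no bracket -> illegal
(4,0): no bracket -> illegal
(4,1): no bracket -> illegal
(4,3): no bracket -> illegal
(4,5): no bracket -> illegal
(5,0): no bracket -> illegal
(5,2): flips 1 -> legal
(5,3): no bracket -> illegal
(5,4): no bracket -> illegal
(5,5): flips 2 -> legal

Answer: (0,4) (1,4) (2,4) (3,4) (5,2) (5,5)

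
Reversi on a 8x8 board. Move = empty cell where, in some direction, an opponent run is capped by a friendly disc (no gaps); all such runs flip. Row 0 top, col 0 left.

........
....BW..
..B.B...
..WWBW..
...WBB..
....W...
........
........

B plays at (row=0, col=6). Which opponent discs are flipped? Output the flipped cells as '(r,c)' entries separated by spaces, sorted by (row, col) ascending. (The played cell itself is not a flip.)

Answer: (1,5)

Derivation:
Dir NW: edge -> no flip
Dir N: edge -> no flip
Dir NE: edge -> no flip
Dir W: first cell '.' (not opp) -> no flip
Dir E: first cell '.' (not opp) -> no flip
Dir SW: opp run (1,5) capped by B -> flip
Dir S: first cell '.' (not opp) -> no flip
Dir SE: first cell '.' (not opp) -> no flip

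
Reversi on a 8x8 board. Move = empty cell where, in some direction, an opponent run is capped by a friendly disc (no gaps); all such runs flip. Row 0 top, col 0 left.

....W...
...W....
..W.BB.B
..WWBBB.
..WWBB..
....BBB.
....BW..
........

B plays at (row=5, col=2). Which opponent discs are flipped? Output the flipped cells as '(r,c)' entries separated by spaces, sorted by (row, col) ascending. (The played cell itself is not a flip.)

Dir NW: first cell '.' (not opp) -> no flip
Dir N: opp run (4,2) (3,2) (2,2), next='.' -> no flip
Dir NE: opp run (4,3) capped by B -> flip
Dir W: first cell '.' (not opp) -> no flip
Dir E: first cell '.' (not opp) -> no flip
Dir SW: first cell '.' (not opp) -> no flip
Dir S: first cell '.' (not opp) -> no flip
Dir SE: first cell '.' (not opp) -> no flip

Answer: (4,3)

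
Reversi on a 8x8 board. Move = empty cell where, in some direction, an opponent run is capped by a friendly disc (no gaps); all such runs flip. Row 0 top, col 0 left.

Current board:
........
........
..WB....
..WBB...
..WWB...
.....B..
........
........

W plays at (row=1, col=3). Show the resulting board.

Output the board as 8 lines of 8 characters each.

Answer: ........
...W....
..WW....
..WWB...
..WWB...
.....B..
........
........

Derivation:
Place W at (1,3); scan 8 dirs for brackets.
Dir NW: first cell '.' (not opp) -> no flip
Dir N: first cell '.' (not opp) -> no flip
Dir NE: first cell '.' (not opp) -> no flip
Dir W: first cell '.' (not opp) -> no flip
Dir E: first cell '.' (not opp) -> no flip
Dir SW: first cell 'W' (not opp) -> no flip
Dir S: opp run (2,3) (3,3) capped by W -> flip
Dir SE: first cell '.' (not opp) -> no flip
All flips: (2,3) (3,3)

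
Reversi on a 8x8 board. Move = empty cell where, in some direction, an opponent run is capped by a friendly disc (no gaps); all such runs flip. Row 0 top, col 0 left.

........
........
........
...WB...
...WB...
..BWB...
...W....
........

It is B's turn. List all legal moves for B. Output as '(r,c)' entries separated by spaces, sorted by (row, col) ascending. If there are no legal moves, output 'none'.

Answer: (2,2) (3,2) (4,2) (6,2) (7,2) (7,4)

Derivation:
(2,2): flips 1 -> legal
(2,3): no bracket -> illegal
(2,4): no bracket -> illegal
(3,2): flips 2 -> legal
(4,2): flips 1 -> legal
(6,2): flips 1 -> legal
(6,4): no bracket -> illegal
(7,2): flips 1 -> legal
(7,3): no bracket -> illegal
(7,4): flips 1 -> legal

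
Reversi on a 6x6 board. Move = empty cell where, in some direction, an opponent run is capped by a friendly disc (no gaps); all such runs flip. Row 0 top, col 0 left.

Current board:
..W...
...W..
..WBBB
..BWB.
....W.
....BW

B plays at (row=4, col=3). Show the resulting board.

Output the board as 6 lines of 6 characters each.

Place B at (4,3); scan 8 dirs for brackets.
Dir NW: first cell 'B' (not opp) -> no flip
Dir N: opp run (3,3) capped by B -> flip
Dir NE: first cell 'B' (not opp) -> no flip
Dir W: first cell '.' (not opp) -> no flip
Dir E: opp run (4,4), next='.' -> no flip
Dir SW: first cell '.' (not opp) -> no flip
Dir S: first cell '.' (not opp) -> no flip
Dir SE: first cell 'B' (not opp) -> no flip
All flips: (3,3)

Answer: ..W...
...W..
..WBBB
..BBB.
...BW.
....BW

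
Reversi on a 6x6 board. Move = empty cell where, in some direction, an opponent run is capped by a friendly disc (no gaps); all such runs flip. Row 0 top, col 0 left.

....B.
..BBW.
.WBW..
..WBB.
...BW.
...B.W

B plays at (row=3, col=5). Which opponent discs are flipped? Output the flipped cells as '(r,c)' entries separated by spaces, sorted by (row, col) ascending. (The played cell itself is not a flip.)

Answer: (4,4)

Derivation:
Dir NW: first cell '.' (not opp) -> no flip
Dir N: first cell '.' (not opp) -> no flip
Dir NE: edge -> no flip
Dir W: first cell 'B' (not opp) -> no flip
Dir E: edge -> no flip
Dir SW: opp run (4,4) capped by B -> flip
Dir S: first cell '.' (not opp) -> no flip
Dir SE: edge -> no flip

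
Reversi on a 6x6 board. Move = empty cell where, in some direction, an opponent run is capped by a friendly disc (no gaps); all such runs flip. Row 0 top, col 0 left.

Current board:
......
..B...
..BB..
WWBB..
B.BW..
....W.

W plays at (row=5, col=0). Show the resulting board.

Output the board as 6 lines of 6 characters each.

Answer: ......
..B...
..BB..
WWBB..
W.BW..
W...W.

Derivation:
Place W at (5,0); scan 8 dirs for brackets.
Dir NW: edge -> no flip
Dir N: opp run (4,0) capped by W -> flip
Dir NE: first cell '.' (not opp) -> no flip
Dir W: edge -> no flip
Dir E: first cell '.' (not opp) -> no flip
Dir SW: edge -> no flip
Dir S: edge -> no flip
Dir SE: edge -> no flip
All flips: (4,0)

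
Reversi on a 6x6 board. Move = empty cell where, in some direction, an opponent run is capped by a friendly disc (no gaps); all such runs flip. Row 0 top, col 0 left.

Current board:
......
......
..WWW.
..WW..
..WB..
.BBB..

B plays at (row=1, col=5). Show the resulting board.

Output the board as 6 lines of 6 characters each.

Place B at (1,5); scan 8 dirs for brackets.
Dir NW: first cell '.' (not opp) -> no flip
Dir N: first cell '.' (not opp) -> no flip
Dir NE: edge -> no flip
Dir W: first cell '.' (not opp) -> no flip
Dir E: edge -> no flip
Dir SW: opp run (2,4) (3,3) (4,2) capped by B -> flip
Dir S: first cell '.' (not opp) -> no flip
Dir SE: edge -> no flip
All flips: (2,4) (3,3) (4,2)

Answer: ......
.....B
..WWB.
..WB..
..BB..
.BBB..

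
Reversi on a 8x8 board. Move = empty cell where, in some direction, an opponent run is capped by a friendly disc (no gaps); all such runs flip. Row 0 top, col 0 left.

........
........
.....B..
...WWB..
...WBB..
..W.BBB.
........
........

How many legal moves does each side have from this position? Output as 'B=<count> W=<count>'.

-- B to move --
(2,2): flips 1 -> legal
(2,3): flips 1 -> legal
(2,4): flips 1 -> legal
(3,2): flips 3 -> legal
(4,1): no bracket -> illegal
(4,2): flips 1 -> legal
(5,1): no bracket -> illegal
(5,3): no bracket -> illegal
(6,1): flips 3 -> legal
(6,2): no bracket -> illegal
(6,3): no bracket -> illegal
B mobility = 6
-- W to move --
(1,4): no bracket -> illegal
(1,5): no bracket -> illegal
(1,6): flips 1 -> legal
(2,4): no bracket -> illegal
(2,6): no bracket -> illegal
(3,6): flips 1 -> legal
(4,6): flips 2 -> legal
(4,7): no bracket -> illegal
(5,3): no bracket -> illegal
(5,7): no bracket -> illegal
(6,3): no bracket -> illegal
(6,4): flips 2 -> legal
(6,5): flips 1 -> legal
(6,6): flips 2 -> legal
(6,7): flips 2 -> legal
W mobility = 7

Answer: B=6 W=7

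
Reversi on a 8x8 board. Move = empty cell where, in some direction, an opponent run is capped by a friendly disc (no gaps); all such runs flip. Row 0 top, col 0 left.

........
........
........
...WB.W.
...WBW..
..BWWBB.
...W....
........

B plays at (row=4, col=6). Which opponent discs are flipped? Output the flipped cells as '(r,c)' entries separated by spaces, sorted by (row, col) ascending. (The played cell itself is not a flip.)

Dir NW: first cell '.' (not opp) -> no flip
Dir N: opp run (3,6), next='.' -> no flip
Dir NE: first cell '.' (not opp) -> no flip
Dir W: opp run (4,5) capped by B -> flip
Dir E: first cell '.' (not opp) -> no flip
Dir SW: first cell 'B' (not opp) -> no flip
Dir S: first cell 'B' (not opp) -> no flip
Dir SE: first cell '.' (not opp) -> no flip

Answer: (4,5)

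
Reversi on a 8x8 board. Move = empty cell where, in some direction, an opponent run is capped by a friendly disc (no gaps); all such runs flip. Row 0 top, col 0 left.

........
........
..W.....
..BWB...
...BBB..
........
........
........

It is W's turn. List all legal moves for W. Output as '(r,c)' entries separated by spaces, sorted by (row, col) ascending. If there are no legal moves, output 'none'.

(2,1): no bracket -> illegal
(2,3): no bracket -> illegal
(2,4): no bracket -> illegal
(2,5): no bracket -> illegal
(3,1): flips 1 -> legal
(3,5): flips 1 -> legal
(3,6): no bracket -> illegal
(4,1): no bracket -> illegal
(4,2): flips 1 -> legal
(4,6): no bracket -> illegal
(5,2): no bracket -> illegal
(5,3): flips 1 -> legal
(5,4): no bracket -> illegal
(5,5): flips 1 -> legal
(5,6): no bracket -> illegal

Answer: (3,1) (3,5) (4,2) (5,3) (5,5)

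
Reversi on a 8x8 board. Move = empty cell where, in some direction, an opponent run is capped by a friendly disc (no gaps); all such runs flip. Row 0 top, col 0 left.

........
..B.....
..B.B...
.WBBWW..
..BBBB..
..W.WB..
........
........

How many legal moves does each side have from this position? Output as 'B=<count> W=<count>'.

-- B to move --
(2,0): flips 1 -> legal
(2,1): no bracket -> illegal
(2,3): flips 1 -> legal
(2,5): flips 2 -> legal
(2,6): flips 1 -> legal
(3,0): flips 1 -> legal
(3,6): flips 2 -> legal
(4,0): flips 1 -> legal
(4,1): no bracket -> illegal
(4,6): flips 1 -> legal
(5,1): no bracket -> illegal
(5,3): flips 1 -> legal
(6,1): flips 1 -> legal
(6,2): flips 1 -> legal
(6,3): flips 1 -> legal
(6,4): flips 1 -> legal
(6,5): flips 1 -> legal
B mobility = 14
-- W to move --
(0,1): no bracket -> illegal
(0,2): flips 4 -> legal
(0,3): no bracket -> illegal
(1,1): no bracket -> illegal
(1,3): flips 2 -> legal
(1,4): flips 1 -> legal
(1,5): no bracket -> illegal
(2,1): flips 2 -> legal
(2,3): no bracket -> illegal
(2,5): no bracket -> illegal
(3,6): flips 1 -> legal
(4,1): no bracket -> illegal
(4,6): no bracket -> illegal
(5,1): no bracket -> illegal
(5,3): flips 2 -> legal
(5,6): flips 2 -> legal
(6,4): no bracket -> illegal
(6,5): flips 2 -> legal
(6,6): no bracket -> illegal
W mobility = 8

Answer: B=14 W=8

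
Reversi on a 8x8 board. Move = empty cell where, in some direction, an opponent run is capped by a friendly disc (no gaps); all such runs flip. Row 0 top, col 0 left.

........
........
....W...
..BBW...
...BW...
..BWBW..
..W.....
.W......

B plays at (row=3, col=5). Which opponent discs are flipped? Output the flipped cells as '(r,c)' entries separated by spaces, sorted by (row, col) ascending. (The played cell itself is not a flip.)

Answer: (3,4)

Derivation:
Dir NW: opp run (2,4), next='.' -> no flip
Dir N: first cell '.' (not opp) -> no flip
Dir NE: first cell '.' (not opp) -> no flip
Dir W: opp run (3,4) capped by B -> flip
Dir E: first cell '.' (not opp) -> no flip
Dir SW: opp run (4,4) (5,3) (6,2) (7,1), next=edge -> no flip
Dir S: first cell '.' (not opp) -> no flip
Dir SE: first cell '.' (not opp) -> no flip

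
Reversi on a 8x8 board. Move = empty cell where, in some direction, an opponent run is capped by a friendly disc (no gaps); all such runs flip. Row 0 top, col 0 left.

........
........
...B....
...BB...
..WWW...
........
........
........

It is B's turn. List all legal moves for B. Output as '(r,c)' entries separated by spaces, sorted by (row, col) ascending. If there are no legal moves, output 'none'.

(3,1): no bracket -> illegal
(3,2): no bracket -> illegal
(3,5): no bracket -> illegal
(4,1): no bracket -> illegal
(4,5): no bracket -> illegal
(5,1): flips 1 -> legal
(5,2): flips 1 -> legal
(5,3): flips 1 -> legal
(5,4): flips 1 -> legal
(5,5): flips 1 -> legal

Answer: (5,1) (5,2) (5,3) (5,4) (5,5)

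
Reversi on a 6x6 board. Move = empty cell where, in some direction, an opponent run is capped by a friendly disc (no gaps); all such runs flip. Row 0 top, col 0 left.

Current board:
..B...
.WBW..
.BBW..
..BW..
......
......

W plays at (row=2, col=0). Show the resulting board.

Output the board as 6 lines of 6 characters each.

Place W at (2,0); scan 8 dirs for brackets.
Dir NW: edge -> no flip
Dir N: first cell '.' (not opp) -> no flip
Dir NE: first cell 'W' (not opp) -> no flip
Dir W: edge -> no flip
Dir E: opp run (2,1) (2,2) capped by W -> flip
Dir SW: edge -> no flip
Dir S: first cell '.' (not opp) -> no flip
Dir SE: first cell '.' (not opp) -> no flip
All flips: (2,1) (2,2)

Answer: ..B...
.WBW..
WWWW..
..BW..
......
......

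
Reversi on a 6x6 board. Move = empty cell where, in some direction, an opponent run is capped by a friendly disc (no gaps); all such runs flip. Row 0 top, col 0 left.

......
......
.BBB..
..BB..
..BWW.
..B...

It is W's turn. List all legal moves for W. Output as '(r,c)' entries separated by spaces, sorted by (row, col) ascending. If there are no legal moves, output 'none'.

Answer: (1,0) (1,1) (1,3) (4,1)

Derivation:
(1,0): flips 2 -> legal
(1,1): flips 2 -> legal
(1,2): no bracket -> illegal
(1,3): flips 2 -> legal
(1,4): no bracket -> illegal
(2,0): no bracket -> illegal
(2,4): no bracket -> illegal
(3,0): no bracket -> illegal
(3,1): no bracket -> illegal
(3,4): no bracket -> illegal
(4,1): flips 1 -> legal
(5,1): no bracket -> illegal
(5,3): no bracket -> illegal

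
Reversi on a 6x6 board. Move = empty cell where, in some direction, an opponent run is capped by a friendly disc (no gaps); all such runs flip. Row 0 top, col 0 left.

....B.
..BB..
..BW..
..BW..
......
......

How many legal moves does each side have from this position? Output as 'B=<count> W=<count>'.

Answer: B=5 W=6

Derivation:
-- B to move --
(1,4): flips 1 -> legal
(2,4): flips 1 -> legal
(3,4): flips 2 -> legal
(4,2): no bracket -> illegal
(4,3): flips 2 -> legal
(4,4): flips 1 -> legal
B mobility = 5
-- W to move --
(0,1): flips 1 -> legal
(0,2): no bracket -> illegal
(0,3): flips 1 -> legal
(0,5): no bracket -> illegal
(1,1): flips 1 -> legal
(1,4): no bracket -> illegal
(1,5): no bracket -> illegal
(2,1): flips 1 -> legal
(2,4): no bracket -> illegal
(3,1): flips 1 -> legal
(4,1): flips 1 -> legal
(4,2): no bracket -> illegal
(4,3): no bracket -> illegal
W mobility = 6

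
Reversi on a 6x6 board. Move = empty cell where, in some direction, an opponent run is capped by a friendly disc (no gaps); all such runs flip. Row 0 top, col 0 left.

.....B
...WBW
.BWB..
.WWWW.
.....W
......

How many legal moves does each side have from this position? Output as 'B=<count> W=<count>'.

Answer: B=5 W=5

Derivation:
-- B to move --
(0,2): no bracket -> illegal
(0,3): flips 1 -> legal
(0,4): no bracket -> illegal
(1,1): no bracket -> illegal
(1,2): flips 1 -> legal
(2,0): no bracket -> illegal
(2,4): no bracket -> illegal
(2,5): flips 1 -> legal
(3,0): no bracket -> illegal
(3,5): no bracket -> illegal
(4,0): no bracket -> illegal
(4,1): flips 2 -> legal
(4,2): no bracket -> illegal
(4,3): flips 2 -> legal
(4,4): no bracket -> illegal
(5,4): no bracket -> illegal
(5,5): no bracket -> illegal
B mobility = 5
-- W to move --
(0,3): no bracket -> illegal
(0,4): no bracket -> illegal
(1,0): flips 1 -> legal
(1,1): flips 1 -> legal
(1,2): flips 1 -> legal
(2,0): flips 1 -> legal
(2,4): flips 1 -> legal
(2,5): no bracket -> illegal
(3,0): no bracket -> illegal
W mobility = 5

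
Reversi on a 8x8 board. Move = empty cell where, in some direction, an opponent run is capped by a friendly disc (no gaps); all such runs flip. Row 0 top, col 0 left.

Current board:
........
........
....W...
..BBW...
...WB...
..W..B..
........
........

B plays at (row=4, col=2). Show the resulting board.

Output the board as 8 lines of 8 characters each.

Answer: ........
........
....W...
..BBW...
..BBB...
..W..B..
........
........

Derivation:
Place B at (4,2); scan 8 dirs for brackets.
Dir NW: first cell '.' (not opp) -> no flip
Dir N: first cell 'B' (not opp) -> no flip
Dir NE: first cell 'B' (not opp) -> no flip
Dir W: first cell '.' (not opp) -> no flip
Dir E: opp run (4,3) capped by B -> flip
Dir SW: first cell '.' (not opp) -> no flip
Dir S: opp run (5,2), next='.' -> no flip
Dir SE: first cell '.' (not opp) -> no flip
All flips: (4,3)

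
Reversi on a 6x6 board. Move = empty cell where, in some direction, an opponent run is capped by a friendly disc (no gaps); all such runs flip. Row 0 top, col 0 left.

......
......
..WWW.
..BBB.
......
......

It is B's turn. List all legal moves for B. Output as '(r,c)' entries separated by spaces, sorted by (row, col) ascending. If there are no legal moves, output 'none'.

(1,1): flips 1 -> legal
(1,2): flips 2 -> legal
(1,3): flips 1 -> legal
(1,4): flips 2 -> legal
(1,5): flips 1 -> legal
(2,1): no bracket -> illegal
(2,5): no bracket -> illegal
(3,1): no bracket -> illegal
(3,5): no bracket -> illegal

Answer: (1,1) (1,2) (1,3) (1,4) (1,5)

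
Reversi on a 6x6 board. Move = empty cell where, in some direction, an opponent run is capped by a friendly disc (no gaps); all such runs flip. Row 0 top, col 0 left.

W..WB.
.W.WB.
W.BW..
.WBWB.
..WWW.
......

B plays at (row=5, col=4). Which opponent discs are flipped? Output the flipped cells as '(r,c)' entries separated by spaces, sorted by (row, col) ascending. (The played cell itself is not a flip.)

Dir NW: opp run (4,3) capped by B -> flip
Dir N: opp run (4,4) capped by B -> flip
Dir NE: first cell '.' (not opp) -> no flip
Dir W: first cell '.' (not opp) -> no flip
Dir E: first cell '.' (not opp) -> no flip
Dir SW: edge -> no flip
Dir S: edge -> no flip
Dir SE: edge -> no flip

Answer: (4,3) (4,4)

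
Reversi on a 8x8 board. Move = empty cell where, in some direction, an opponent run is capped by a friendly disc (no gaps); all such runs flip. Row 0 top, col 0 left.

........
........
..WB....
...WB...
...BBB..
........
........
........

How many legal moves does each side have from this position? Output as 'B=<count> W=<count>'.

-- B to move --
(1,1): flips 2 -> legal
(1,2): no bracket -> illegal
(1,3): no bracket -> illegal
(2,1): flips 1 -> legal
(2,4): no bracket -> illegal
(3,1): no bracket -> illegal
(3,2): flips 1 -> legal
(4,2): no bracket -> illegal
B mobility = 3
-- W to move --
(1,2): no bracket -> illegal
(1,3): flips 1 -> legal
(1,4): no bracket -> illegal
(2,4): flips 1 -> legal
(2,5): no bracket -> illegal
(3,2): no bracket -> illegal
(3,5): flips 1 -> legal
(3,6): no bracket -> illegal
(4,2): no bracket -> illegal
(4,6): no bracket -> illegal
(5,2): no bracket -> illegal
(5,3): flips 1 -> legal
(5,4): no bracket -> illegal
(5,5): flips 1 -> legal
(5,6): no bracket -> illegal
W mobility = 5

Answer: B=3 W=5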